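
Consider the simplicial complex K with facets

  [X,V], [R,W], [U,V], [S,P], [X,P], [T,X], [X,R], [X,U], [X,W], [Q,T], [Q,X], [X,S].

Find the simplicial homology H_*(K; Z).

H_0 = Z,  H_1 = Z^4.

We work with the vertex ordering P < Q < R < S < T < U < V < W < X. The simplices of K, each written with vertices in increasing order, are:

  0-simplices (9): P, Q, R, S, T, U, V, W, X
  1-simplices (12): PS, PX, QT, QX, RW, RX, SX, TX, UV, UX, VX, WX

giving chain groups C_0 ≅ Z^9, C_1 ≅ Z^12.

Boundary ∂_1: C_1 → C_0 maps an edge to its endpoints' difference, ∂[p,q] = q − p.
This gives a 9×12 integer matrix of rank 8; reducing to Smith normal form yields diagonal entries (1,1,1,1,1,1,1,1).

Computing H_k = (kernel of ∂_k) / (image of ∂_{k+1}):

  H_0: rank C_0 − rank ∂_1 = 9 − 8 = 1, and the invariant factors of ∂_1 are all 1, so H_0 = Z.
  H_1: rank ker ∂_1 − rank ∂_2 = (12 − 8) − 0 = 4, and there is no ∂_2, so H_1 = Z^4.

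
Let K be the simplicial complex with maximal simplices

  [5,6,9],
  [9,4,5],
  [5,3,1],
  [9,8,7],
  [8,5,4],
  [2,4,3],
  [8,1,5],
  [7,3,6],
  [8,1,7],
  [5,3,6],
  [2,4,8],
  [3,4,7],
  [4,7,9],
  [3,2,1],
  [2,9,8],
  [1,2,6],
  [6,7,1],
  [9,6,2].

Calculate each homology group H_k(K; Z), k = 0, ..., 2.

Fix the vertex order 1 < 2 < 3 < 4 < 5 < 6 < 7 < 8 < 9 and write every simplex with vertices in increasing order. Then dim K = 2 and the simplices of K are:

  0-simplices (9): [1], [2], [3], [4], [5], [6], [7], [8], [9]
  1-simplices (27): (27 of them)
  2-simplices (18): [1,2,3], [1,2,6], [1,3,5], [1,5,8], [1,6,7], [1,7,8], [2,3,4], [2,4,8], [2,6,9], [2,8,9], [3,4,7], [3,5,6], [3,6,7], [4,5,8], [4,5,9], [4,7,9], [5,6,9], [7,8,9]

so the chain groups are C_0 ≅ Z^9, C_1 ≅ Z^27, C_2 ≅ Z^18.

Boundary ∂_1: C_1 → C_0 is given by ∂[p,q] = [q] − [p]. For instance
  ∂[5,8] = [8] − [5].
The 9×27 boundary matrix has rank 8 and Smith normal form diag(1,1,1,1,1,1,1,1).

Boundary ∂_2: C_2 → C_1 maps a triangle to the signed sum of its edges. For instance
  ∂[1,2,6] = [2,6] − [1,6] + [1,2],
  ∂[1,6,7] = [6,7] − [1,7] + [1,6].
The 27×18 boundary matrix has rank 18 and Smith normal form diag(1,1,1,1,1,1,1,1,1,1,1,1,1,1,1,1,1,2).

Reading off H_k = ker ∂_k / im ∂_{k+1}:

  H_0: rank C_0 − rank ∂_1 = 9 − 8 = 1, and the invariant factors of ∂_1 are all 1, so H_0 ≅ Z.
  H_1: rank ker ∂_1 − rank ∂_2 = (27 − 8) − 18 = 1, and ∂_2 has invariant factor 2 > 1, so H_1 ≅ Z ⊕ Z/2.
  H_2: rank ker ∂_2 − rank ∂_3 = (18 − 18) − 0 = 0, and there is no ∂_3, so H_2 ≅ 0.

H_0 = Z,  H_1 = Z ⊕ Z/2,  H_2 = 0.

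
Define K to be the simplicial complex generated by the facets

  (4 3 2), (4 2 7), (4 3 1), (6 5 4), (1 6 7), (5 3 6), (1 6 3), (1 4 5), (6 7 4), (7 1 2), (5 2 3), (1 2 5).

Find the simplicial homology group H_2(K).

We work with the vertex ordering 1 < 2 < 3 < 4 < 5 < 6 < 7. The simplices of K, each written with vertices in increasing order, are:

  0-simplices (7): [1], [2], [3], [4], [5], [6], [7]
  1-simplices (18): [1,2], [1,3], [1,4], [1,5], [1,6], [1,7], [2,3], [2,4], [2,5], [2,7], [3,4], [3,5], [3,6], [4,5], [4,6], [4,7], [5,6], [6,7]
  2-simplices (12): [1,2,5], [1,2,7], [1,3,4], [1,3,6], [1,4,5], [1,6,7], [2,3,4], [2,3,5], [2,4,7], [3,5,6], [4,5,6], [4,6,7]

Hence C_0 ≅ Z^7, C_1 ≅ Z^18, C_2 ≅ Z^12.

∂_1: C_1 → C_0 maps an edge to its endpoints' difference, ∂[p,q] = q − p. For instance
  ∂[3,4] = [4] − [3].
The 7×18 boundary matrix has rank 6 and Smith normal form diag(1,1,1,1,1,1).

∂_2: C_2 → C_1 acts by ∂[p,q,r] = [q,r] − [p,r] + [p,q]. For instance
  ∂[1,2,7] = [2,7] − [1,7] + [1,2],
  ∂[1,3,4] = [3,4] − [1,4] + [1,3].
The 18×12 boundary matrix has rank 12 and Smith normal form diag(1,1,1,1,1,1,1,1,1,1,1,2).

From H_k ≅ ker(∂_k) / im(∂_{k+1}) we obtain:

  H_2: rank ker ∂_2 − rank ∂_3 = (12 − 12) − 0 = 0, and there is no ∂_3, so H_2 ≅ 0.

H_2 ≅ 0.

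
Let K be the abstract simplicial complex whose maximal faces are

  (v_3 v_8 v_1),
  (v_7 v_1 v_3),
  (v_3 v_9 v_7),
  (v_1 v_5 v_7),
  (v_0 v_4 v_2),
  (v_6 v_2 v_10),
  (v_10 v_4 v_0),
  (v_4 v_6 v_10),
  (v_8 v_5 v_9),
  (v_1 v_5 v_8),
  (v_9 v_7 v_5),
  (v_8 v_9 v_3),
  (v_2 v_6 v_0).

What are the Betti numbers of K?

Fix the vertex order v_0 < v_1 < v_2 < v_3 < v_4 < v_5 < v_6 < v_7 < v_8 < v_9 < v_10 and write every simplex with vertices in increasing order. Then dim K = 2 and the simplices of K are:

  0-simplices (11): [v_0], [v_1], [v_2], [v_3], [v_4], [v_5], [v_6], [v_7], [v_8], [v_9], [v_10]
  1-simplices (22): (22 of them)
  2-simplices (13): (13 of them)

giving chain groups C_0 ≅ Z^11, C_1 ≅ Z^22, C_2 ≅ Z^13.

The boundary map ∂_1: C_1 → C_0 maps an edge to its endpoints' difference, ∂[p,q] = q − p. For instance
  ∂[v_6,v_10] = [v_10] − [v_6].
This gives a 11×22 integer matrix of rank 9; reducing to Smith normal form yields diagonal entries (1,1,1,1,1,1,1,1,1).

∂_2: C_2 → C_1 sends each 2-simplex [p,q,r] to [q,r] − [p,r] + [p,q]. For instance
  ∂[v_0,v_4,v_10] = [v_4,v_10] − [v_0,v_10] + [v_0,v_4],
  ∂[v_3,v_8,v_9] = [v_8,v_9] − [v_3,v_9] + [v_3,v_8].
This gives a 22×13 integer matrix of rank 12; reducing to Smith normal form yields diagonal entries (1,1,1,1,1,1,1,1,1,1,1,1).

Now H_k = ker ∂_k / im ∂_{k+1}, so:

  H_0: rank C_0 − rank ∂_1 = 11 − 9 = 2, and the invariant factors of ∂_1 are all 1, so H_0 = Z^2.
  H_1: rank ker ∂_1 − rank ∂_2 = (22 − 9) − 12 = 1, and the invariant factors of ∂_2 are all 1, so H_1 = Z.
  H_2: rank ker ∂_2 − rank ∂_3 = (13 − 12) − 0 = 1, and there is no ∂_3, so H_2 = Z.

(K is a triangulation of the disjoint union of the 2-sphere S^2 and the Möbius band.)

Hence the Betti numbers are b_0 = 2, b_1 = 1, b_2 = 1.

b_0 = 2, b_1 = 1, b_2 = 1.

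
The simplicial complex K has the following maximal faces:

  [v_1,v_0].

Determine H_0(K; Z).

H_0 ≅ Z.

Fix the vertex order v_0 < v_1 and write every simplex with vertices in increasing order. Then dim K = 1 and the simplices of K are:

  0-simplices (2): [v_0], [v_1]
  1-simplices (1): [v_0,v_1]

giving chain groups C_0 ≅ Z^2, C_1 ≅ Z^1.

Boundary ∂_1: C_1 → C_0 sends each edge [p,q] (with p < q) to q − p. For instance
  ∂[v_0,v_1] = [v_1] − [v_0].
The resulting 2×1 matrix has rank 1, and its Smith normal form has invariant factors (1).

Now H_k = ker ∂_k / im ∂_{k+1}, so:

  H_0: rank C_0 − rank ∂_1 = 2 − 1 = 1, and the invariant factors of ∂_1 are all 1, so H_0 = Z.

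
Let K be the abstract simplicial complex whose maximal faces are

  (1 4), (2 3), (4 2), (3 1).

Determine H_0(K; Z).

K has 4 vertices, 4 edges.
rank ∂_0 = 0, rank ∂_1 = 3 ⇒ b_0 = 4 − 0 − 3 = 1; all invariant factors of ∂_1 are 1 so no torsion. So H_0 = Z.

H_0 ≅ Z.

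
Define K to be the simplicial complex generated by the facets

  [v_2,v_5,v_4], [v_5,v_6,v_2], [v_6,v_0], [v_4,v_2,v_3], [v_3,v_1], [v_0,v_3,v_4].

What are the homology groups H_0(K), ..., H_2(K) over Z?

H_0 ≅ Z,  H_1 ≅ Z,  H_2 = 0.

We work with the vertex ordering v_0 < v_1 < v_2 < v_3 < v_4 < v_5 < v_6. The simplices of K, each written with vertices in increasing order, are:

  0-simplices (7): [v_0], [v_1], [v_2], [v_3], [v_4], [v_5], [v_6]
  1-simplices (11): [v_0,v_3], [v_0,v_4], [v_0,v_6], [v_1,v_3], [v_2,v_3], [v_2,v_4], [v_2,v_5], [v_2,v_6], [v_3,v_4], [v_4,v_5], [v_5,v_6]
  2-simplices (4): [v_0,v_3,v_4], [v_2,v_3,v_4], [v_2,v_4,v_5], [v_2,v_5,v_6]

giving chain groups C_0 ≅ Z^7, C_1 ≅ Z^11, C_2 ≅ Z^4.

Boundary ∂_1: C_1 → C_0 is given by ∂[p,q] = [q] − [p]. For instance
  ∂[v_2,v_4] = [v_4] − [v_2].
This gives a 7×11 integer matrix of rank 6; reducing to Smith normal form yields diagonal entries (1,1,1,1,1,1).

The boundary map ∂_2: C_2 → C_1 acts by ∂[p,q,r] = [q,r] − [p,r] + [p,q]. For instance
  ∂[v_2,v_4,v_5] = [v_4,v_5] − [v_2,v_5] + [v_2,v_4],
  ∂[v_2,v_5,v_6] = [v_5,v_6] − [v_2,v_6] + [v_2,v_5].
The resulting 11×4 matrix has rank 4, and its Smith normal form has invariant factors (1,1,1,1).

From H_k ≅ ker(∂_k) / im(∂_{k+1}) we obtain:

  H_0: rank C_0 − rank ∂_1 = 7 − 6 = 1, and the invariant factors of ∂_1 are all 1, so H_0 ≅ Z.
  H_1: rank ker ∂_1 − rank ∂_2 = (11 − 6) − 4 = 1, and the invariant factors of ∂_2 are all 1, so H_1 ≅ Z.
  H_2: rank ker ∂_2 − rank ∂_3 = (4 − 4) − 0 = 0, and there is no ∂_3, so H_2 ≅ 0.

As a check, the Euler characteristic is 7 − 11 + 4 = 0, which agrees with 1 − 1 + 0 = 0.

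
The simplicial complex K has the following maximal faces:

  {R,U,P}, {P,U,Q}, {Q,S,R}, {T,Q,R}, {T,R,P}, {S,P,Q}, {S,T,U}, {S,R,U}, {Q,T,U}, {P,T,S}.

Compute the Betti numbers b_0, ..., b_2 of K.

Order the vertices as P < Q < R < S < T < U. Listing each simplex with vertices in this order, K has dimension 2 with simplices:

  0-simplices (6): P, Q, R, S, T, U
  1-simplices (15): PQ, PR, PS, PT, PU, QR, QS, QT, QU, RS, RT, RU, ST, SU, TU
  2-simplices (10): PQS, PQU, PRT, PRU, PST, QRS, QRT, QTU, RSU, STU

so the chain groups are C_0 ≅ Z^6, C_1 ≅ Z^15, C_2 ≅ Z^10.

Boundary ∂_1: C_1 → C_0 maps an edge to its endpoints' difference, ∂[p,q] = q − p. For instance
  ∂RU = U − R.
This gives a 6×15 integer matrix of rank 5; reducing to Smith normal form yields diagonal entries (1,1,1,1,1).

The boundary map ∂_2: C_2 → C_1 sends each 2-simplex [p,q,r] to [q,r] − [p,r] + [p,q]. For instance
  ∂PQU = QU − PU + PQ,
  ∂PQS = QS − PS + PQ.
The resulting 15×10 matrix has rank 10, and its Smith normal form has invariant factors (1,1,1,1,1,1,1,1,1,2).

Now H_k = ker ∂_k / im ∂_{k+1}, so:

  H_0: rank C_0 − rank ∂_1 = 6 − 5 = 1, and the invariant factors of ∂_1 are all 1, so H_0 = Z.
  H_1: rank ker ∂_1 − rank ∂_2 = (15 − 5) − 10 = 0, and ∂_2 has invariant factor 2 > 1, so H_1 = Z/2.
  H_2: rank ker ∂_2 − rank ∂_3 = (10 − 10) − 0 = 0, and there is no ∂_3, so H_2 = 0.

Hence the Betti numbers are b_0 = 1, b_1 = 0, b_2 = 0.

b_0 = 1, b_1 = 0, b_2 = 0.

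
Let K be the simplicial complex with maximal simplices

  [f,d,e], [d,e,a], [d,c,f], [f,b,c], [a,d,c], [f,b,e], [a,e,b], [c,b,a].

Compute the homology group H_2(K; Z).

H_2 = Z.

K has 6 vertices, 12 edges, 8 triangles.
rank ∂_2 = 7, rank ∂_3 = 0 ⇒ b_2 = 8 − 7 − 0 = 1. So H_2 ≅ Z.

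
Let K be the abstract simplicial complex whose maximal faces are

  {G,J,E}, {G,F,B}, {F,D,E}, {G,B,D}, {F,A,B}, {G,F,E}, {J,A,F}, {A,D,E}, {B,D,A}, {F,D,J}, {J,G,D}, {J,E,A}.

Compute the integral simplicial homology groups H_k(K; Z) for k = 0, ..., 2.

Order the vertices as A < B < D < E < F < G < J. Listing each simplex with vertices in this order, K has dimension 2 with simplices:

  0-simplices (7): A, B, D, E, F, G, J
  1-simplices (18): AB, AD, AE, AF, AJ, BD, BF, BG, DE, DF, DG, DJ, EF, EG, EJ, FG, FJ, GJ
  2-simplices (12): ABD, ABF, ADE, AEJ, AFJ, BDG, BFG, DEF, DFJ, DGJ, EFG, EGJ

giving chain groups C_0 ≅ Z^7, C_1 ≅ Z^18, C_2 ≅ Z^12.

Boundary ∂_1: C_1 → C_0 is given by ∂[p,q] = [q] − [p]. For instance
  ∂FG = G − F.
This gives a 7×18 integer matrix of rank 6; reducing to Smith normal form yields diagonal entries (1,1,1,1,1,1).

∂_2: C_2 → C_1 maps a triangle to the signed sum of its edges. For instance
  ∂ABD = BD − AD + AB,
  ∂BFG = FG − BG + BF.
The 18×12 boundary matrix has rank 12 and Smith normal form diag(1,1,1,1,1,1,1,1,1,1,1,2).

Now H_k = ker ∂_k / im ∂_{k+1}, so:

  H_0: rank C_0 − rank ∂_1 = 7 − 6 = 1, and the invariant factors of ∂_1 are all 1, so H_0 ≅ Z.
  H_1: rank ker ∂_1 − rank ∂_2 = (18 − 6) − 12 = 0, and ∂_2 has invariant factor 2 > 1, so H_1 ≅ Z/2Z.
  H_2: rank ker ∂_2 − rank ∂_3 = (12 − 12) − 0 = 0, and there is no ∂_3, so H_2 ≅ 0.

H_0 = Z,  H_1 = Z/2Z,  H_2 = 0.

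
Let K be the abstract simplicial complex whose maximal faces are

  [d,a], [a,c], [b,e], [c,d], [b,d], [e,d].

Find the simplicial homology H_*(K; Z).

H_0 ≅ Z,  H_1 ≅ Z^2.

We work with the vertex ordering a < b < c < d < e. The simplices of K, each written with vertices in increasing order, are:

  0-simplices (5): a, b, c, d, e
  1-simplices (6): ac, ad, bd, be, cd, de

so the chain groups are C_0 ≅ Z^5, C_1 ≅ Z^6.

The boundary map ∂_1: C_1 → C_0 is given by ∂[p,q] = [q] − [p]. For instance
  ∂ad = d − a.
As a 5×6 matrix over Z this has rank 4, with invariant factors (1,1,1,1).

Reading off H_k = ker ∂_k / im ∂_{k+1}:

  H_0: rank C_0 − rank ∂_1 = 5 − 4 = 1, and the invariant factors of ∂_1 are all 1, so H_0 ≅ Z.
  H_1: rank ker ∂_1 − rank ∂_2 = (6 − 4) − 0 = 2, and there is no ∂_2, so H_1 ≅ Z^2.

(K is a triangulation of a wedge of 2 circles.)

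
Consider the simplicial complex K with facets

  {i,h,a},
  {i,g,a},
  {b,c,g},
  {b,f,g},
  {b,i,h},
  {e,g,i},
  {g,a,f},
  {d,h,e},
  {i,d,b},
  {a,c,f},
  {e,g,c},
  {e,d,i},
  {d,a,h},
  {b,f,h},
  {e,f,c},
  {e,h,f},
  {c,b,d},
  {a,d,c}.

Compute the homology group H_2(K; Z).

We work with the vertex ordering a < b < c < d < e < f < g < h < i. The simplices of K, each written with vertices in increasing order, are:

  0-simplices (9): a, b, c, d, e, f, g, h, i
  1-simplices (27): ac, ad, af, ag, ah, ai, bc, bd, bf, bg, bh, bi, cd, ce, cf, cg, de, dh, di, ef, eg, eh, ei, fg, fh, gi, hi
  2-simplices (18): acd, acf, adh, afg, agi, ahi, bcd, bcg, bdi, bfg, bfh, bhi, cef, ceg, deh, dei, efh, egi

so the chain groups are C_0 ≅ Z^9, C_1 ≅ Z^27, C_2 ≅ Z^18.

∂_1: C_1 → C_0 is given by ∂[p,q] = [q] − [p].
The 9×27 boundary matrix has rank 8 and Smith normal form diag(1,1,1,1,1,1,1,1).

Boundary ∂_2: C_2 → C_1 acts by ∂[p,q,r] = [q,r] − [p,r] + [p,q]. For instance
  ∂acd = cd − ad + ac,
  ∂acf = cf − af + ac.
As a 27×18 matrix over Z this has rank 18, with invariant factors (1,1,1,1,1,1,1,1,1,1,1,1,1,1,1,1,1,2).

Now H_k = ker ∂_k / im ∂_{k+1}, so:

  H_2: rank ker ∂_2 − rank ∂_3 = (18 − 18) − 0 = 0, and there is no ∂_3, so H_2 = 0.

H_2 = 0.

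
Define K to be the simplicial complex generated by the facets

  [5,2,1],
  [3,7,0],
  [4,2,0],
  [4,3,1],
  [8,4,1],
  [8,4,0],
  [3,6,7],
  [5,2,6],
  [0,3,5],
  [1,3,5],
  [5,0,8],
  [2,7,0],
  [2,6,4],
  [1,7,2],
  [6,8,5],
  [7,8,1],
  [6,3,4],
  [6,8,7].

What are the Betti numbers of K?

We work with the vertex ordering 0 < 1 < 2 < 3 < 4 < 5 < 6 < 7 < 8. The simplices of K, each written with vertices in increasing order, are:

  0-simplices (9): [0], [1], [2], [3], [4], [5], [6], [7], [8]
  1-simplices (27): (27 of them)
  2-simplices (18): [0,2,4], [0,2,7], [0,3,5], [0,3,7], [0,4,8], [0,5,8], [1,2,5], [1,2,7], [1,3,4], [1,3,5], [1,4,8], [1,7,8], [2,4,6], [2,5,6], [3,4,6], [3,6,7], [5,6,8], [6,7,8]

giving chain groups C_0 ≅ Z^9, C_1 ≅ Z^27, C_2 ≅ Z^18.

Boundary ∂_1: C_1 → C_0 maps an edge to its endpoints' difference, ∂[p,q] = q − p. For instance
  ∂[1,4] = [4] − [1].
This gives a 9×27 integer matrix of rank 8; reducing to Smith normal form yields diagonal entries (1,1,1,1,1,1,1,1).

Boundary ∂_2: C_2 → C_1 acts by ∂[p,q,r] = [q,r] − [p,r] + [p,q]. For instance
  ∂[1,2,7] = [2,7] − [1,7] + [1,2],
  ∂[0,2,4] = [2,4] − [0,4] + [0,2].
This gives a 27×18 integer matrix of rank 17; reducing to Smith normal form yields diagonal entries (1,1,1,1,1,1,1,1,1,1,1,1,1,1,1,1,1).

Now H_k = ker ∂_k / im ∂_{k+1}, so:

  H_0: rank C_0 − rank ∂_1 = 9 − 8 = 1, and the invariant factors of ∂_1 are all 1, so H_0 = Z.
  H_1: rank ker ∂_1 − rank ∂_2 = (27 − 8) − 17 = 2, and the invariant factors of ∂_2 are all 1, so H_1 = Z^2.
  H_2: rank ker ∂_2 − rank ∂_3 = (18 − 17) − 0 = 1, and there is no ∂_3, so H_2 = Z.

Hence the Betti numbers are b_0 = 1, b_1 = 2, b_2 = 1.

b_0 = 1, b_1 = 2, b_2 = 1.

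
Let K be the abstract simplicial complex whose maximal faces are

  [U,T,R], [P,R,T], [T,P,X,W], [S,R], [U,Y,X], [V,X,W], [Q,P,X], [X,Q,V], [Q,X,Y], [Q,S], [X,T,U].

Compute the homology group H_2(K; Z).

We work with the vertex ordering P < Q < R < S < T < U < V < W < X < Y. The simplices of K, each written with vertices in increasing order, are:

  0-simplices (10): P, Q, R, S, T, U, V, W, X, Y
  1-simplices (21): PQ, PR, PT, PW, PX, QS, QV, QX, QY, RS, RT, RU, TU, TW, TX, UX, UY, VW, VX, WX, XY
  2-simplices (12): PQX, PRT, PTW, PTX, PWX, QVX, QXY, RTU, TUX, TWX, UXY, VWX
  3-simplices (1): PTWX

giving chain groups C_0 ≅ Z^10, C_1 ≅ Z^21, C_2 ≅ Z^12, C_3 ≅ Z^1.

The boundary map ∂_1: C_1 → C_0 is given by ∂[p,q] = [q] − [p]. For instance
  ∂WX = X − W.
The resulting 10×21 matrix has rank 9, and its Smith normal form has invariant factors (1,1,1,1,1,1,1,1,1).

Boundary ∂_2: C_2 → C_1 acts by ∂[p,q,r] = [q,r] − [p,r] + [p,q]. For instance
  ∂VWX = WX − VX + VW,
  ∂UXY = XY − UY + UX.
The 21×12 boundary matrix has rank 11 and Smith normal form diag(1,1,1,1,1,1,1,1,1,1,1).

Boundary ∂_3: C_3 → C_2 sends each 3-simplex σ to the alternating sum Σ_i (−1)^i (σ with its i-th vertex removed). For instance
  ∂PTWX = TWX − PWX + PTX − PTW.
As a 12×1 matrix over Z this has rank 1, with invariant factors (1).

From H_k ≅ ker(∂_k) / im(∂_{k+1}) we obtain:

  H_2: rank ker ∂_2 − rank ∂_3 = (12 − 11) − 1 = 0, and the invariant factors of ∂_3 are all 1, so H_2 ≅ 0.

H_2 ≅ 0.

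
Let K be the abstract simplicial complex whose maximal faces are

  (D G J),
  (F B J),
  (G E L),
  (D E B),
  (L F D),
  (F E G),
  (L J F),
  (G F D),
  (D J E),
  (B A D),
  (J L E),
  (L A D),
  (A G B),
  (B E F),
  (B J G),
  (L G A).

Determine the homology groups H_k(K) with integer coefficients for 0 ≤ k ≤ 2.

Take the total order A < B < D < E < F < G < J < L on the vertex set. Then K (dimension 2) consists of the simplices:

  0-simplices (8): A, B, D, E, F, G, J, L
  1-simplices (24): AB, AD, AG, AL, BD, BE, BF, BG, BJ, DE, DF, DG, DJ, DL, EF, EG, EJ, EL, FG, FJ, FL, GJ, GL, JL
  2-simplices (16): ABD, ABG, ADL, AGL, BDE, BEF, BFJ, BGJ, DEJ, DFG, DFL, DGJ, EFG, EGL, EJL, FJL

Hence C_0 ≅ Z^8, C_1 ≅ Z^24, C_2 ≅ Z^16.

∂_1: C_1 → C_0 maps an edge to its endpoints' difference, ∂[p,q] = q − p.
The resulting 8×24 matrix has rank 7, and its Smith normal form has invariant factors (1,1,1,1,1,1,1).

∂_2: C_2 → C_1 acts by ∂[p,q,r] = [q,r] − [p,r] + [p,q]. For instance
  ∂ABD = BD − AD + AB,
  ∂ADL = DL − AL + AD.
As a 24×16 matrix over Z this has rank 15, with invariant factors (1,1,1,1,1,1,1,1,1,1,1,1,1,1,1).

Now H_k = ker ∂_k / im ∂_{k+1}, so:

  H_0: rank C_0 − rank ∂_1 = 8 − 7 = 1, and the invariant factors of ∂_1 are all 1, so H_0 ≅ Z.
  H_1: rank ker ∂_1 − rank ∂_2 = (24 − 7) − 15 = 2, and the invariant factors of ∂_2 are all 1, so H_1 ≅ Z^2.
  H_2: rank ker ∂_2 − rank ∂_3 = (16 − 15) − 0 = 1, and there is no ∂_3, so H_2 ≅ Z.

H_0 ≅ Z,  H_1 ≅ Z^2,  H_2 ≅ Z.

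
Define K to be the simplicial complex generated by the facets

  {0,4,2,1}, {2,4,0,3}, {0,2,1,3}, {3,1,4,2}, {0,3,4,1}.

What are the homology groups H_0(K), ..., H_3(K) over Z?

Fix the vertex order 0 < 1 < 2 < 3 < 4 and write every simplex with vertices in increasing order. Then dim K = 3 and the simplices of K are:

  0-simplices (5): [0], [1], [2], [3], [4]
  1-simplices (10): [0,1], [0,2], [0,3], [0,4], [1,2], [1,3], [1,4], [2,3], [2,4], [3,4]
  2-simplices (10): [0,1,2], [0,1,3], [0,1,4], [0,2,3], [0,2,4], [0,3,4], [1,2,3], [1,2,4], [1,3,4], [2,3,4]
  3-simplices (5): [0,1,2,3], [0,1,2,4], [0,1,3,4], [0,2,3,4], [1,2,3,4]

so the chain groups are C_0 ≅ Z^5, C_1 ≅ Z^10, C_2 ≅ Z^10, C_3 ≅ Z^5.

The boundary map ∂_1: C_1 → C_0 sends each edge [p,q] (with p < q) to q − p. For instance
  ∂[1,4] = [4] − [1].
As a 5×10 matrix over Z this has rank 4, with invariant factors (1,1,1,1).

Boundary ∂_2: C_2 → C_1 maps a triangle to the signed sum of its edges. For instance
  ∂[2,3,4] = [3,4] − [2,4] + [2,3],
  ∂[0,1,2] = [1,2] − [0,2] + [0,1].
The resulting 10×10 matrix has rank 6, and its Smith normal form has invariant factors (1,1,1,1,1,1).

Boundary ∂_3: C_3 → C_2 sends each 3-simplex σ to the alternating sum Σ_i (−1)^i (σ with its i-th vertex removed). For instance
  ∂[0,2,3,4] = [2,3,4] − [0,3,4] + [0,2,4] − [0,2,3],
  ∂[0,1,3,4] = [1,3,4] − [0,3,4] + [0,1,4] − [0,1,3].
The 10×5 boundary matrix has rank 4 and Smith normal form diag(1,1,1,1).

Now H_k = ker ∂_k / im ∂_{k+1}, so:

  H_0: rank C_0 − rank ∂_1 = 5 − 4 = 1, and the invariant factors of ∂_1 are all 1, so H_0 ≅ Z.
  H_1: rank ker ∂_1 − rank ∂_2 = (10 − 4) − 6 = 0, and the invariant factors of ∂_2 are all 1, so H_1 ≅ 0.
  H_2: rank ker ∂_2 − rank ∂_3 = (10 − 6) − 4 = 0, and the invariant factors of ∂_3 are all 1, so H_2 ≅ 0.
  H_3: rank ker ∂_3 − rank ∂_4 = (5 − 4) − 0 = 1, and there is no ∂_4, so H_3 ≅ Z.

H_0 = Z,  H_1 = 0,  H_2 = 0,  H_3 = Z.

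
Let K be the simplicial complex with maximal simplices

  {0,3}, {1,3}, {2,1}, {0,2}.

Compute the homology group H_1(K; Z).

Fix the vertex order 0 < 1 < 2 < 3 and write every simplex with vertices in increasing order. Then dim K = 1 and the simplices of K are:

  0-simplices (4): [0], [1], [2], [3]
  1-simplices (4): [0,2], [0,3], [1,2], [1,3]

giving chain groups C_0 ≅ Z^4, C_1 ≅ Z^4.

The boundary map ∂_1: C_1 → C_0 sends each edge [p,q] (with p < q) to q − p.
The 4×4 boundary matrix has rank 3 and Smith normal form diag(1,1,1).

From H_k ≅ ker(∂_k) / im(∂_{k+1}) we obtain:

  H_1: rank ker ∂_1 − rank ∂_2 = (4 − 3) − 0 = 1, and there is no ∂_2, so H_1 ≅ Z.

H_1 = Z.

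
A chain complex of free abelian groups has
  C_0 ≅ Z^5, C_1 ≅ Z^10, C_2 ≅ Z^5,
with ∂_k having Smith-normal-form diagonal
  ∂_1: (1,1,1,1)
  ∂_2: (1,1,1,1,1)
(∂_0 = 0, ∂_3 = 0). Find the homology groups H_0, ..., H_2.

H_0: b_0 = 5 − 0 − 4 = 1; torsion from ∂_1 factors > 1: none. So H_0 ≅ Z.
H_1: b_1 = 10 − 4 − 5 = 1; torsion from ∂_2 factors > 1: none. So H_1 ≅ Z.
H_2: b_2 = 5 − 5 − 0 = 0; torsion from ∂_3 factors > 1: none. So H_2 ≅ 0.

H_0 ≅ Z,  H_1 ≅ Z,  H_2 = 0.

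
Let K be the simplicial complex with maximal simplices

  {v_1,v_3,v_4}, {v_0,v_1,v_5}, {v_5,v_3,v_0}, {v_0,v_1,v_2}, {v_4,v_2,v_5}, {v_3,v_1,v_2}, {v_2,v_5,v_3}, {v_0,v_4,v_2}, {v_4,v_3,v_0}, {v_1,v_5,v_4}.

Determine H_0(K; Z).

H_0 ≅ Z.

Order the vertices as v_0 < v_1 < v_2 < v_3 < v_4 < v_5. Listing each simplex with vertices in this order, K has dimension 2 with simplices:

  0-simplices (6): [v_0], [v_1], [v_2], [v_3], [v_4], [v_5]
  1-simplices (15): (15 of them)
  2-simplices (10): [v_0,v_1,v_2], [v_0,v_1,v_5], [v_0,v_2,v_4], [v_0,v_3,v_4], [v_0,v_3,v_5], [v_1,v_2,v_3], [v_1,v_3,v_4], [v_1,v_4,v_5], [v_2,v_3,v_5], [v_2,v_4,v_5]

so the chain groups are C_0 ≅ Z^6, C_1 ≅ Z^15, C_2 ≅ Z^10.

The boundary map ∂_1: C_1 → C_0 sends each edge [p,q] (with p < q) to q − p. For instance
  ∂[v_0,v_5] = [v_5] − [v_0].
This gives a 6×15 integer matrix of rank 5; reducing to Smith normal form yields diagonal entries (1,1,1,1,1).

Boundary ∂_2: C_2 → C_1 acts by ∂[p,q,r] = [q,r] − [p,r] + [p,q]. For instance
  ∂[v_0,v_1,v_5] = [v_1,v_5] − [v_0,v_5] + [v_0,v_1],
  ∂[v_1,v_4,v_5] = [v_4,v_5] − [v_1,v_5] + [v_1,v_4].
The 15×10 boundary matrix has rank 10 and Smith normal form diag(1,1,1,1,1,1,1,1,1,2).

Now H_k = ker ∂_k / im ∂_{k+1}, so:

  H_0: rank C_0 − rank ∂_1 = 6 − 5 = 1, and the invariant factors of ∂_1 are all 1, so H_0 ≅ Z.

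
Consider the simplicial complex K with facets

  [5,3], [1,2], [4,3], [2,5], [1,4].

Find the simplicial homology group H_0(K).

Take the total order 1 < 2 < 3 < 4 < 5 on the vertex set. Then K (dimension 1) consists of the simplices:

  0-simplices (5): [1], [2], [3], [4], [5]
  1-simplices (5): [1,2], [1,4], [2,5], [3,4], [3,5]

Hence C_0 ≅ Z^5, C_1 ≅ Z^5.

The boundary map ∂_1: C_1 → C_0 is given by ∂[p,q] = [q] − [p]. For instance
  ∂[3,5] = [5] − [3].
The 5×5 boundary matrix has rank 4 and Smith normal form diag(1,1,1,1).

Reading off H_k = ker ∂_k / im ∂_{k+1}:

  H_0: rank C_0 − rank ∂_1 = 5 − 4 = 1, and the invariant factors of ∂_1 are all 1, so H_0 ≅ Z.

H_0 ≅ Z.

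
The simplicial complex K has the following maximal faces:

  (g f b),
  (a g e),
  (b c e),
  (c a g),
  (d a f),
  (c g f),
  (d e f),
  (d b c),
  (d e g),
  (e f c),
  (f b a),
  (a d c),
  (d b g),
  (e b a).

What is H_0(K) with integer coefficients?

K has 7 vertices, 21 edges, 14 triangles.
rank ∂_0 = 0, rank ∂_1 = 6 ⇒ b_0 = 7 − 0 − 6 = 1; all invariant factors of ∂_1 are 1 so no torsion. So H_0 = Z.

H_0 ≅ Z.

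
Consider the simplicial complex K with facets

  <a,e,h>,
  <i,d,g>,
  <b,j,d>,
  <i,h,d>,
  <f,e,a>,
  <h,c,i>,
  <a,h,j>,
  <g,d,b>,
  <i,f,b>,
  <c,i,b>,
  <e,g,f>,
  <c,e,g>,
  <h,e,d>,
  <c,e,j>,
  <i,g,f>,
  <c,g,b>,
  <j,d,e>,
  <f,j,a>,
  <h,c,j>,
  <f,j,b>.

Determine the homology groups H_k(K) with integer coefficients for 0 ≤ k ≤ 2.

Fix the vertex order a < b < c < d < e < f < g < h < i < j and write every simplex with vertices in increasing order. Then dim K = 2 and the simplices of K are:

  0-simplices (10): a, b, c, d, e, f, g, h, i, j
  1-simplices (30): ae, af, ah, aj, bc, bd, bf, bg, bi, bj, ce, cg, ch, ci, cj, de, dg, dh, di, dj, ef, eg, eh, ej, fg, fi, fj, gi, hi, hj
  2-simplices (20): aef, aeh, afj, ahj, bcg, bci, bdg, bdj, bfi, bfj, ceg, cej, chi, chj, deh, dej, dgi, dhi, efg, fgi

so the chain groups are C_0 ≅ Z^10, C_1 ≅ Z^30, C_2 ≅ Z^20.

∂_1: C_1 → C_0 is given by ∂[p,q] = [q] − [p]. For instance
  ∂hj = j − h.
The 10×30 boundary matrix has rank 9 and Smith normal form diag(1,1,1,1,1,1,1,1,1).

Boundary ∂_2: C_2 → C_1 acts by ∂[p,q,r] = [q,r] − [p,r] + [p,q]. For instance
  ∂dej = ej − dj + de,
  ∂ceg = eg − cg + ce.
The resulting 30×20 matrix has rank 20, and its Smith normal form has invariant factors (1,1,1,1,1,1,1,1,1,1,1,1,1,1,1,1,1,1,1,2).

Computing H_k = (kernel of ∂_k) / (image of ∂_{k+1}):

  H_0: rank C_0 − rank ∂_1 = 10 − 9 = 1, and the invariant factors of ∂_1 are all 1, so H_0 = Z.
  H_1: rank ker ∂_1 − rank ∂_2 = (30 − 9) − 20 = 1, and ∂_2 has invariant factor 2 > 1, so H_1 = Z ⊕ Z_2.
  H_2: rank ker ∂_2 − rank ∂_3 = (20 − 20) − 0 = 0, and there is no ∂_3, so H_2 = 0.

(K is a triangulation of the Klein bottle.)

H_0 = Z,  H_1 = Z ⊕ Z_2,  H_2 = 0.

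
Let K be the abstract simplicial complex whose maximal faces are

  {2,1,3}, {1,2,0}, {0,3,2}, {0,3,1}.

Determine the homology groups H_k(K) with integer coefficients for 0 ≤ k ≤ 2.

H_0 = Z,  H_1 = 0,  H_2 = Z.

Order the vertices as 0 < 1 < 2 < 3. Listing each simplex with vertices in this order, K has dimension 2 with simplices:

  0-simplices (4): [0], [1], [2], [3]
  1-simplices (6): [0,1], [0,2], [0,3], [1,2], [1,3], [2,3]
  2-simplices (4): [0,1,2], [0,1,3], [0,2,3], [1,2,3]

so the chain groups are C_0 ≅ Z^4, C_1 ≅ Z^6, C_2 ≅ Z^4.

The boundary map ∂_1: C_1 → C_0 is given by ∂[p,q] = [q] − [p].
As a 4×6 matrix over Z this has rank 3, with invariant factors (1,1,1).

∂_2: C_2 → C_1 acts by ∂[p,q,r] = [q,r] − [p,r] + [p,q]. For instance
  ∂[1,2,3] = [2,3] − [1,3] + [1,2],
  ∂[0,2,3] = [2,3] − [0,3] + [0,2].
The resulting 6×4 matrix has rank 3, and its Smith normal form has invariant factors (1,1,1).

From H_k ≅ ker(∂_k) / im(∂_{k+1}) we obtain:

  H_0: rank C_0 − rank ∂_1 = 4 − 3 = 1, and the invariant factors of ∂_1 are all 1, so H_0 = Z.
  H_1: rank ker ∂_1 − rank ∂_2 = (6 − 3) − 3 = 0, and the invariant factors of ∂_2 are all 1, so H_1 = 0.
  H_2: rank ker ∂_2 − rank ∂_3 = (4 − 3) − 0 = 1, and there is no ∂_3, so H_2 = Z.

As a check, the Euler characteristic is 4 − 6 + 4 = 2, which agrees with 1 − 0 + 1 = 2.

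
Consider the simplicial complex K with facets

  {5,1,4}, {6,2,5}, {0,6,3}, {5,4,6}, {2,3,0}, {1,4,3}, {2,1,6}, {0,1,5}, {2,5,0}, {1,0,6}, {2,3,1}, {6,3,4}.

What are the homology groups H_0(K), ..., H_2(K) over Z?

Order the vertices as 0 < 1 < 2 < 3 < 4 < 5 < 6. Listing each simplex with vertices in this order, K has dimension 2 with simplices:

  0-simplices (7): [0], [1], [2], [3], [4], [5], [6]
  1-simplices (18): [0,1], [0,2], [0,3], [0,5], [0,6], [1,2], [1,3], [1,4], [1,5], [1,6], [2,3], [2,5], [2,6], [3,4], [3,6], [4,5], [4,6], [5,6]
  2-simplices (12): [0,1,5], [0,1,6], [0,2,3], [0,2,5], [0,3,6], [1,2,3], [1,2,6], [1,3,4], [1,4,5], [2,5,6], [3,4,6], [4,5,6]

so the chain groups are C_0 ≅ Z^7, C_1 ≅ Z^18, C_2 ≅ Z^12.

Boundary ∂_1: C_1 → C_0 maps an edge to its endpoints' difference, ∂[p,q] = q − p. For instance
  ∂[3,6] = [6] − [3].
As a 7×18 matrix over Z this has rank 6, with invariant factors (1,1,1,1,1,1).

Boundary ∂_2: C_2 → C_1 acts by ∂[p,q,r] = [q,r] − [p,r] + [p,q]. For instance
  ∂[2,5,6] = [5,6] − [2,6] + [2,5],
  ∂[3,4,6] = [4,6] − [3,6] + [3,4].
The 18×12 boundary matrix has rank 12 and Smith normal form diag(1,1,1,1,1,1,1,1,1,1,1,2).

Reading off H_k = ker ∂_k / im ∂_{k+1}:

  H_0: rank C_0 − rank ∂_1 = 7 − 6 = 1, and the invariant factors of ∂_1 are all 1, so H_0 ≅ Z.
  H_1: rank ker ∂_1 − rank ∂_2 = (18 − 6) − 12 = 0, and ∂_2 has invariant factor 2 > 1, so H_1 ≅ Z/2Z.
  H_2: rank ker ∂_2 − rank ∂_3 = (12 − 12) − 0 = 0, and there is no ∂_3, so H_2 ≅ 0.

H_0 = Z,  H_1 = Z/2Z,  H_2 = 0.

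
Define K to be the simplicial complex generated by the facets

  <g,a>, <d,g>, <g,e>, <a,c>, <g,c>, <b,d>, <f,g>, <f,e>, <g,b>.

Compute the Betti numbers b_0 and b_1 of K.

Order the vertices as a < b < c < d < e < f < g. Listing each simplex with vertices in this order, K has dimension 1 with simplices:

  0-simplices (7): a, b, c, d, e, f, g
  1-simplices (9): ac, ag, bd, bg, cg, dg, ef, eg, fg

Hence C_0 ≅ Z^7, C_1 ≅ Z^9.

The boundary map ∂_1: C_1 → C_0 is given by ∂[p,q] = [q] − [p].
As a 7×9 matrix over Z this has rank 6, with invariant factors (1,1,1,1,1,1).

Now H_k = ker ∂_k / im ∂_{k+1}, so:

  H_0: rank C_0 − rank ∂_1 = 7 − 6 = 1, and the invariant factors of ∂_1 are all 1, so H_0 ≅ Z.
  H_1: rank ker ∂_1 − rank ∂_2 = (9 − 6) − 0 = 3, and there is no ∂_2, so H_1 ≅ Z^3.

As a check, the Euler characteristic is 7 − 9 = -2, which agrees with 1 − 3 = -2.

Hence the Betti numbers are b_0 = 1, b_1 = 3.

b_0 = 1, b_1 = 3.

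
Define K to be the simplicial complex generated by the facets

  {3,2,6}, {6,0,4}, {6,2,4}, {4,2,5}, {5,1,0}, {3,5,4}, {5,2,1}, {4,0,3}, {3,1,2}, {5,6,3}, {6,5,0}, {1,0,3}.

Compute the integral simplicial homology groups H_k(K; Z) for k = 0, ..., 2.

We work with the vertex ordering 0 < 1 < 2 < 3 < 4 < 5 < 6. The simplices of K, each written with vertices in increasing order, are:

  0-simplices (7): [0], [1], [2], [3], [4], [5], [6]
  1-simplices (18): [0,1], [0,3], [0,4], [0,5], [0,6], [1,2], [1,3], [1,5], [2,3], [2,4], [2,5], [2,6], [3,4], [3,5], [3,6], [4,5], [4,6], [5,6]
  2-simplices (12): [0,1,3], [0,1,5], [0,3,4], [0,4,6], [0,5,6], [1,2,3], [1,2,5], [2,3,6], [2,4,5], [2,4,6], [3,4,5], [3,5,6]

Hence C_0 ≅ Z^7, C_1 ≅ Z^18, C_2 ≅ Z^12.

Boundary ∂_1: C_1 → C_0 maps an edge to its endpoints' difference, ∂[p,q] = q − p.
The 7×18 boundary matrix has rank 6 and Smith normal form diag(1,1,1,1,1,1).

Boundary ∂_2: C_2 → C_1 acts by ∂[p,q,r] = [q,r] − [p,r] + [p,q]. For instance
  ∂[0,4,6] = [4,6] − [0,6] + [0,4],
  ∂[0,1,5] = [1,5] − [0,5] + [0,1].
The resulting 18×12 matrix has rank 12, and its Smith normal form has invariant factors (1,1,1,1,1,1,1,1,1,1,1,2).

Computing H_k = (kernel of ∂_k) / (image of ∂_{k+1}):

  H_0: rank C_0 − rank ∂_1 = 7 − 6 = 1, and the invariant factors of ∂_1 are all 1, so H_0 ≅ Z.
  H_1: rank ker ∂_1 − rank ∂_2 = (18 − 6) − 12 = 0, and ∂_2 has invariant factor 2 > 1, so H_1 ≅ Z/2Z.
  H_2: rank ker ∂_2 − rank ∂_3 = (12 − 12) − 0 = 0, and there is no ∂_3, so H_2 ≅ 0.

As a check, the Euler characteristic is 7 − 18 + 12 = 1, which agrees with 1 − 0 + 0 = 1.

H_0 = Z,  H_1 = Z/2Z,  H_2 = 0.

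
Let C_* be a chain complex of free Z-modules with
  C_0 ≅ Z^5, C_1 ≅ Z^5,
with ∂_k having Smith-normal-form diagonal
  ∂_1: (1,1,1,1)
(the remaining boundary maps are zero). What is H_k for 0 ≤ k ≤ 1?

H_0: b_0 = 5 − 0 − 4 = 1; torsion from ∂_1 factors > 1: none. So H_0 ≅ Z.
H_1: b_1 = 5 − 4 − 0 = 1; torsion from ∂_2 factors > 1: none. So H_1 ≅ Z.

H_0 ≅ Z,  H_1 ≅ Z.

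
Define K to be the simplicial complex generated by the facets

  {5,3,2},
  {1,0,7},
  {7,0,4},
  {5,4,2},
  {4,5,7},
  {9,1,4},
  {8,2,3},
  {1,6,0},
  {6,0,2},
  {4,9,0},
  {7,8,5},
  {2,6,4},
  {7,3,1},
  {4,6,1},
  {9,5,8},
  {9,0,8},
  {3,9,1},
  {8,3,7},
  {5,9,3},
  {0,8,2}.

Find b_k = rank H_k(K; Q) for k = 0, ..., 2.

b_0 = 1, b_1 = 1, b_2 = 0.

Fix the vertex order 0 < 1 < 2 < 3 < 4 < 5 < 6 < 7 < 8 < 9 and write every simplex with vertices in increasing order. Then dim K = 2 and the simplices of K are:

  0-simplices (10): [0], [1], [2], [3], [4], [5], [6], [7], [8], [9]
  1-simplices (30): (30 of them)
  2-simplices (20): (20 of them)

Hence C_0 ≅ Z^10, C_1 ≅ Z^30, C_2 ≅ Z^20.

Boundary ∂_1: C_1 → C_0 maps an edge to its endpoints' difference, ∂[p,q] = q − p. For instance
  ∂[7,8] = [8] − [7].
The 10×30 boundary matrix has rank 9 and Smith normal form diag(1,1,1,1,1,1,1,1,1).

∂_2: C_2 → C_1 acts by ∂[p,q,r] = [q,r] − [p,r] + [p,q]. For instance
  ∂[5,7,8] = [7,8] − [5,8] + [5,7],
  ∂[0,1,7] = [1,7] − [0,7] + [0,1].
The 30×20 boundary matrix has rank 20 and Smith normal form diag(1,1,1,1,1,1,1,1,1,1,1,1,1,1,1,1,1,1,1,2).

Computing H_k = (kernel of ∂_k) / (image of ∂_{k+1}):

  H_0: rank C_0 − rank ∂_1 = 10 − 9 = 1, and the invariant factors of ∂_1 are all 1, so H_0 = Z.
  H_1: rank ker ∂_1 − rank ∂_2 = (30 − 9) − 20 = 1, and ∂_2 has invariant factor 2 > 1, so H_1 = Z ⊕ Z/2Z.
  H_2: rank ker ∂_2 − rank ∂_3 = (20 − 20) − 0 = 0, and there is no ∂_3, so H_2 = 0.

Hence the Betti numbers are b_0 = 1, b_1 = 1, b_2 = 0.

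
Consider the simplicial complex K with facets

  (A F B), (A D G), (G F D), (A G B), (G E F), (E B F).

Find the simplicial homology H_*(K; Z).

Fix the vertex order A < B < D < E < F < G and write every simplex with vertices in increasing order. Then dim K = 2 and the simplices of K are:

  0-simplices (6): A, B, D, E, F, G
  1-simplices (12): AB, AD, AF, AG, BE, BF, BG, DF, DG, EF, EG, FG
  2-simplices (6): ABF, ABG, ADG, BEF, DFG, EFG

giving chain groups C_0 ≅ Z^6, C_1 ≅ Z^12, C_2 ≅ Z^6.

The boundary map ∂_1: C_1 → C_0 is given by ∂[p,q] = [q] − [p]. For instance
  ∂BG = G − B.
The 6×12 boundary matrix has rank 5 and Smith normal form diag(1,1,1,1,1).

∂_2: C_2 → C_1 sends each 2-simplex [p,q,r] to [q,r] − [p,r] + [p,q]. For instance
  ∂EFG = FG − EG + EF,
  ∂ABF = BF − AF + AB.
The resulting 12×6 matrix has rank 6, and its Smith normal form has invariant factors (1,1,1,1,1,1).

From H_k ≅ ker(∂_k) / im(∂_{k+1}) we obtain:

  H_0: rank C_0 − rank ∂_1 = 6 − 5 = 1, and the invariant factors of ∂_1 are all 1, so H_0 ≅ Z.
  H_1: rank ker ∂_1 − rank ∂_2 = (12 − 5) − 6 = 1, and the invariant factors of ∂_2 are all 1, so H_1 ≅ Z.
  H_2: rank ker ∂_2 − rank ∂_3 = (6 − 6) − 0 = 0, and there is no ∂_3, so H_2 ≅ 0.

As a check, the Euler characteristic is 6 − 12 + 6 = 0, which agrees with 1 − 1 + 0 = 0.

H_0 = Z,  H_1 = Z,  H_2 = 0.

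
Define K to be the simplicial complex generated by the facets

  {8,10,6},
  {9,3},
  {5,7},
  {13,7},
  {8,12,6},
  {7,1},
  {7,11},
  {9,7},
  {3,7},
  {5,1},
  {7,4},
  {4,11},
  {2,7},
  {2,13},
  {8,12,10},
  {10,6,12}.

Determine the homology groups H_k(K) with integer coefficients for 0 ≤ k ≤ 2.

Order the vertices as 1 < 2 < 3 < 4 < 5 < 6 < 7 < 8 < 9 < 10 < 11 < 12 < 13. Listing each simplex with vertices in this order, K has dimension 2 with simplices:

  0-simplices (13): [1], [2], [3], [4], [5], [6], [7], [8], [9], [10], [11], [12], [13]
  1-simplices (18): [1,5], [1,7], [2,7], [2,13], [3,7], [3,9], [4,7], [4,11], [5,7], [6,8], [6,10], [6,12], [7,9], [7,11], [7,13], [8,10], [8,12], [10,12]
  2-simplices (4): [6,8,10], [6,8,12], [6,10,12], [8,10,12]

giving chain groups C_0 ≅ Z^13, C_1 ≅ Z^18, C_2 ≅ Z^4.

∂_1: C_1 → C_0 sends each edge [p,q] (with p < q) to q − p.
As a 13×18 matrix over Z this has rank 11, with invariant factors (1,1,1,1,1,1,1,1,1,1,1).

Boundary ∂_2: C_2 → C_1 sends each 2-simplex [p,q,r] to [q,r] − [p,r] + [p,q]. For instance
  ∂[8,10,12] = [10,12] − [8,12] + [8,10],
  ∂[6,8,12] = [8,12] − [6,12] + [6,8].
As a 18×4 matrix over Z this has rank 3, with invariant factors (1,1,1).

From H_k ≅ ker(∂_k) / im(∂_{k+1}) we obtain:

  H_0: rank C_0 − rank ∂_1 = 13 − 11 = 2, and the invariant factors of ∂_1 are all 1, so H_0 = Z^2.
  H_1: rank ker ∂_1 − rank ∂_2 = (18 − 11) − 3 = 4, and the invariant factors of ∂_2 are all 1, so H_1 = Z^4.
  H_2: rank ker ∂_2 − rank ∂_3 = (4 − 3) − 0 = 1, and there is no ∂_3, so H_2 = Z.

(K is a triangulation of the disjoint union of a wedge of 4 circles and the 2-sphere S^2.)

H_0 ≅ Z^2,  H_1 ≅ Z^4,  H_2 ≅ Z.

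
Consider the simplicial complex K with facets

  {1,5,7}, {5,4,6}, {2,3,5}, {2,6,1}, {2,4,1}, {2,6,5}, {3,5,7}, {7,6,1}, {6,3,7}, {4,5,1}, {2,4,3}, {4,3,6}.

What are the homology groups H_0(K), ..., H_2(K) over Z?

Order the vertices as 1 < 2 < 3 < 4 < 5 < 6 < 7. Listing each simplex with vertices in this order, K has dimension 2 with simplices:

  0-simplices (7): [1], [2], [3], [4], [5], [6], [7]
  1-simplices (18): [1,2], [1,4], [1,5], [1,6], [1,7], [2,3], [2,4], [2,5], [2,6], [3,4], [3,5], [3,6], [3,7], [4,5], [4,6], [5,6], [5,7], [6,7]
  2-simplices (12): [1,2,4], [1,2,6], [1,4,5], [1,5,7], [1,6,7], [2,3,4], [2,3,5], [2,5,6], [3,4,6], [3,5,7], [3,6,7], [4,5,6]

Hence C_0 ≅ Z^7, C_1 ≅ Z^18, C_2 ≅ Z^12.

∂_1: C_1 → C_0 is given by ∂[p,q] = [q] − [p]. For instance
  ∂[2,4] = [4] − [2].
The 7×18 boundary matrix has rank 6 and Smith normal form diag(1,1,1,1,1,1).

∂_2: C_2 → C_1 acts by ∂[p,q,r] = [q,r] − [p,r] + [p,q]. For instance
  ∂[1,6,7] = [6,7] − [1,7] + [1,6],
  ∂[1,5,7] = [5,7] − [1,7] + [1,5].
As a 18×12 matrix over Z this has rank 12, with invariant factors (1,1,1,1,1,1,1,1,1,1,1,2).

Now H_k = ker ∂_k / im ∂_{k+1}, so:

  H_0: rank C_0 − rank ∂_1 = 7 − 6 = 1, and the invariant factors of ∂_1 are all 1, so H_0 = Z.
  H_1: rank ker ∂_1 − rank ∂_2 = (18 − 6) − 12 = 0, and ∂_2 has invariant factor 2 > 1, so H_1 = Z/2.
  H_2: rank ker ∂_2 − rank ∂_3 = (12 − 12) − 0 = 0, and there is no ∂_3, so H_2 = 0.

As a check, the Euler characteristic is 7 − 18 + 12 = 1, which agrees with 1 − 0 + 0 = 1.

H_0 = Z,  H_1 = Z/2,  H_2 = 0.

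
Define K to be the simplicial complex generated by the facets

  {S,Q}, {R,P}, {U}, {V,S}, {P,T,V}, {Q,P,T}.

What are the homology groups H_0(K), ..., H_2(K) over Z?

Order the vertices as P < Q < R < S < T < U < V. Listing each simplex with vertices in this order, K has dimension 2 with simplices:

  0-simplices (7): P, Q, R, S, T, U, V
  1-simplices (8): PQ, PR, PT, PV, QS, QT, SV, TV
  2-simplices (2): PQT, PTV

giving chain groups C_0 ≅ Z^7, C_1 ≅ Z^8, C_2 ≅ Z^2.

∂_1: C_1 → C_0 sends each edge [p,q] (with p < q) to q − p. For instance
  ∂QT = T − Q.
The resulting 7×8 matrix has rank 5, and its Smith normal form has invariant factors (1,1,1,1,1).

The boundary map ∂_2: C_2 → C_1 sends each 2-simplex [p,q,r] to [q,r] − [p,r] + [p,q]. For instance
  ∂PTV = TV − PV + PT,
  ∂PQT = QT − PT + PQ.
As a 8×2 matrix over Z this has rank 2, with invariant factors (1,1).

From H_k ≅ ker(∂_k) / im(∂_{k+1}) we obtain:

  H_0: rank C_0 − rank ∂_1 = 7 − 5 = 2, and the invariant factors of ∂_1 are all 1, so H_0 = Z^2.
  H_1: rank ker ∂_1 − rank ∂_2 = (8 − 5) − 2 = 1, and the invariant factors of ∂_2 are all 1, so H_1 = Z.
  H_2: rank ker ∂_2 − rank ∂_3 = (2 − 2) − 0 = 0, and there is no ∂_3, so H_2 = 0.

H_0 ≅ Z^2,  H_1 ≅ Z,  H_2 = 0.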